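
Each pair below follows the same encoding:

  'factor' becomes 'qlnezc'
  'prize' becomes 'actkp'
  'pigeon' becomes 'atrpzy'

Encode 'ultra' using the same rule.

This is a Caesar cipher with shift 11.
Applying it to ultra: u+11=f, l+11=w, t+11=e, r+11=c, a+11=l.

fwecl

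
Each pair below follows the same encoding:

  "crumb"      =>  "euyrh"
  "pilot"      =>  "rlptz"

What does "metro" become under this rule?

In crumb: c→e is +2, r→u is +3, u→y is +4, m→r is +5 — the shift increases by 1 each position. Each letter shifts forward by (position + 2), i.e. 2, 3, 4, … — the shift grows by one for each successive letter.
On metro: m+2=o, e+3=h, t+4=x, r+5=w, o+6=u.

ohxwu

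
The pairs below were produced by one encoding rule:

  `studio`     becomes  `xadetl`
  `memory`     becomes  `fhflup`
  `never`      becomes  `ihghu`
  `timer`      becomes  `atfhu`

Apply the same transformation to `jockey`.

s(18)→x(23) and t(19)→a(0) fit y≡3x+21 (mod 26); the inverse of 3 mod 26 is 9. This is an affine cipher: with a=0,…,z=25, each position x becomes (3x+21) mod 26.
Applying it to jockey: j(9)→3·9+21≡22=w; o(14)→3·14+21≡11=l; c(2)→3·2+21≡1=b; k(10)→3·10+21≡25=z; e(4)→3·4+21≡7=h; y(24)→3·24+21≡15=p (all mod 26).

wlbzhp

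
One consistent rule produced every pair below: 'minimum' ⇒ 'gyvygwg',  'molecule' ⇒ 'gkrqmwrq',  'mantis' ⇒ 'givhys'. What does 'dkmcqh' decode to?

rocket

m(12)→g(6) and i(8)→y(24) fit y≡15x+8 (mod 26); the inverse of 15 mod 26 is 7. Treating letters as 0–25, the rule is x ↦ 15x + 8 (mod 26).
Reversing it on dkmcqh: d(3)→7·(3−8)≡17=r; k(10)→7·(10−8)≡14=o; m(12)→7·(12−8)≡2=c; c(2)→7·(2−8)≡10=k; q(16)→7·(16−8)≡4=e; h(7)→7·(7−8)≡19=t (all mod 26).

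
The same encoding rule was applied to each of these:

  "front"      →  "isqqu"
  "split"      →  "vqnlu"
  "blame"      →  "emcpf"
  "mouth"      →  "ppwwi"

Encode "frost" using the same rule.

isqvu

Shifts by position in front: pos 0: f→i (+3), pos 1: r→s (+1), pos 2: o→q (+2), pos 3: n→q (+3), pos 4: t→u (+1) — repeating every 3. A repeating key of period 3 is used — shifts +3, +1, +2 over and over.
On frost: f+3=i, r+1=s, o+2=q, s+3=v, t+1=u.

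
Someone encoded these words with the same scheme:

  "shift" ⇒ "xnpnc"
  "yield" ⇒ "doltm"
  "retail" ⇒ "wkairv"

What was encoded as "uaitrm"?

In shift: s→x is +5, h→n is +6, i→p is +7, f→n is +8 — the shift increases by 1 each position. The shift increases by 1 at each position, starting from +5: 5, 6, 7, ….
Undoing it on uaitrm: u−5=p, a−6=u, i−7=b, t−8=l, r−9=i, m−10=c.

public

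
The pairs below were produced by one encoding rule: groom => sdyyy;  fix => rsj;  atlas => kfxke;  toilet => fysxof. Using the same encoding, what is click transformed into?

The shift depends on letter class: consonant g→s is +12, but vowel o→y is +10. Vowels shift forward by 10 and consonants shift forward by 12.
Applying it to click: c(cons)+12=o, l(cons)+12=x, i(vowel)+10=s, c(cons)+12=o, k(cons)+12=w.

oxsow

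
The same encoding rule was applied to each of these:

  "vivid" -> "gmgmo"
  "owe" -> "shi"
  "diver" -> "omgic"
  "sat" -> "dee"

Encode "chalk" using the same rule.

nsewv

The shift depends on letter class: consonant v→g is +11, but vowel i→m is +4. The rule splits by letter class: vowels +4, consonants +11.
Applying it to chalk: c(cons)+11=n, h(cons)+11=s, a(vowel)+4=e, l(cons)+11=w, k(cons)+11=v.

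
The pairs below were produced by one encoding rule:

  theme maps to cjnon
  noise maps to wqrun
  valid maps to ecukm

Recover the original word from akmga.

Shifts by position in theme: pos 0: t→c (+9), pos 1: h→j (+2), pos 2: e→n (+9), pos 3: m→o (+2) — repeating every 2. It's a Vigenère-style cipher with numeric key [9,2]: position i shifts by key[i mod 2].
Undoing it on akmga: a−9=r, k−2=i, m−9=d, g−2=e, a−9=r.

rider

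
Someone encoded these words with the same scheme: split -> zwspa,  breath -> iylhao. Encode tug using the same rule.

Each letter is shifted forward by 7 in the alphabet (a Caesar shift of +7).
Applying it to tug: t+7=a, u+7=b, g+7=n.

abn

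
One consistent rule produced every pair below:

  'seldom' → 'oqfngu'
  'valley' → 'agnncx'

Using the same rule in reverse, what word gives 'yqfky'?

The output letters match the input read backwards, each shifted +2: seldom reversed is modles. Two steps: reverse the string, then apply a Caesar shift of +2.
Undoing it on yqfky: shift back: y−2=w, q−2=o, f−2=d, k−2=i, y−2=w → wodiw; then reverse → widow.

widow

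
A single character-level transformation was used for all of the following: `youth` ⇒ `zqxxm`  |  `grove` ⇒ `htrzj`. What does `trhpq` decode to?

Each letter shifts forward by (position + 1), i.e. 1, 2, 3, … — the shift grows by one for each successive letter.
Decoding trhpq: t−1=s, r−2=p, h−3=e, p−4=l, q−5=l.

spell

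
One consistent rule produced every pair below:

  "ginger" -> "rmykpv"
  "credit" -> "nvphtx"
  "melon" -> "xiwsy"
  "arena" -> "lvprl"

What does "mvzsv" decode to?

brook

A repeating key of period 2 is used — shifts +11, +4 over and over.
Reversing it on mvzsv: m−11=b, v−4=r, z−11=o, s−4=o, v−11=k.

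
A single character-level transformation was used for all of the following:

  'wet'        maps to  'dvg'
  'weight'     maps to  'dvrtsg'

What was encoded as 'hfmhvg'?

Each pair mirrors across the alphabet (w↔d, e↔v, t↔g): positions sum to 25. Each letter is replaced by its mirror in the alphabet: a↔z, b↔y, c↔x, and so on (the Atbash cipher).
Decoding hfmhvg: h↔s, f↔u, m↔n, h↔s, v↔e, g↔t.

sunset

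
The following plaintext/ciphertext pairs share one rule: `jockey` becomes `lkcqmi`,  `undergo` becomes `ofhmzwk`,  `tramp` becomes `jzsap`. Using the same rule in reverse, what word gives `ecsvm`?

This is an affine cipher: with a=0,…,z=25, each position x becomes (5x+18) mod 26.
Undoing it on ecsvm: e(4)→21·(4−18)≡18=s; c(2)→21·(2−18)≡2=c; s(18)→21·(18−18)≡0=a; v(21)→21·(21−18)≡11=l; m(12)→21·(12−18)≡4=e (all mod 26).

scale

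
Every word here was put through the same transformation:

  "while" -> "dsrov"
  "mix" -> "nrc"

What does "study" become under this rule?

hgfwb

Letters are reflected about the middle of the alphabet (position → 25−position): Atbash.
On study: s↔h, t↔g, u↔f, d↔w, y↔b.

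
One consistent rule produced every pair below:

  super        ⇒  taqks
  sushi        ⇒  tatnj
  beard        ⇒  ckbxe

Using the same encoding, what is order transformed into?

pxeks

It's a Vigenère-style cipher with numeric key [1,6]: position i shifts by key[i mod 2].
Applying it to order: o+1=p, r+6=x, d+1=e, e+6=k, r+1=s.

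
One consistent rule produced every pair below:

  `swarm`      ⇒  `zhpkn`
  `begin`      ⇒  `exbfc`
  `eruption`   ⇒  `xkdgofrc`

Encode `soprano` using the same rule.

zrgkpcr

Treating letters as 0–25, the rule is x ↦ 15x + 15 (mod 26).
For soprano: s(18)→15·18+15≡25=z; o(14)→15·14+15≡17=r; p(15)→15·15+15≡6=g; r(17)→15·17+15≡10=k; a(0)→15·0+15≡15=p; n(13)→15·13+15≡2=c; o(14)→15·14+15≡17=r (all mod 26).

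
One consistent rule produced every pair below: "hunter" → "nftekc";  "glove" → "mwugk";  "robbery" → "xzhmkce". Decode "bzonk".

voice

It's a Vigenère-style cipher with numeric key [6,11]: position i shifts by key[i mod 2].
Undoing it on bzonk: b−6=v, z−11=o, o−6=i, n−11=c, k−6=e.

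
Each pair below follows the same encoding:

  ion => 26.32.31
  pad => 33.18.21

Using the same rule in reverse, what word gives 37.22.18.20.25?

teach

i is letter #9 and maps to 26: an offset of 17. The number is (letter's place in the alphabet, a=1) + 17.
Undoing it on 37.22.18.20.25: 37→(37−17)÷1=20=t, 22→(22−17)÷1=5=e, 18→(18−17)÷1=1=a, 20→(20−17)÷1=3=c, 25→(25−17)÷1=8=h.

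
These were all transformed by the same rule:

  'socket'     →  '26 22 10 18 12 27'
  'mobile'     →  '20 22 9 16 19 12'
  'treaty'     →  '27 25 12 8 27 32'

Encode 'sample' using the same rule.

Each letter is replaced by its alphabet position (a=1..z=26) + 7.
For sample: s=19→26, a=1→8, m=13→20, p=16→23, l=12→19, e=5→12.

26 8 20 23 19 12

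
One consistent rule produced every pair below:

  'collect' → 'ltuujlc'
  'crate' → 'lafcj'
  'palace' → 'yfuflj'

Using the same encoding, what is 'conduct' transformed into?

The shift depends on letter class: consonant c→l is +9, but vowel o→t is +5. The rule splits by letter class: vowels +5, consonants +9.
For conduct: c(cons)+9=l, o(vowel)+5=t, n(cons)+9=w, d(cons)+9=m, u(vowel)+5=z, c(cons)+9=l, t(cons)+9=c.

ltwmzlc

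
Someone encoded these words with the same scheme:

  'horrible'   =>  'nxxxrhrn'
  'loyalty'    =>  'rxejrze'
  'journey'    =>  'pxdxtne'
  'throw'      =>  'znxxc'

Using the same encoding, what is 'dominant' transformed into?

jxsrtjtz

The shift depends on letter class: consonant h→n is +6, but vowel o→x is +9. Two shifts are in play — +9 for a/e/i/o/u, +6 for every other letter.
Applying it to dominant: d(cons)+6=j, o(vowel)+9=x, m(cons)+6=s, i(vowel)+9=r, n(cons)+6=t, a(vowel)+9=j, n(cons)+6=t, t(cons)+6=z.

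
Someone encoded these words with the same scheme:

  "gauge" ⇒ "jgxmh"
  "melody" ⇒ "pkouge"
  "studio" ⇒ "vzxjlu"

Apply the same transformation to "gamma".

jgpsd

Shifts by position in gauge: pos 0: g→j (+3), pos 1: a→g (+6), pos 2: u→x (+3), pos 3: g→m (+6) — repeating every 2. It's a Vigenère-style cipher with numeric key [3,6]: position i shifts by key[i mod 2].
For gamma: g+3=j, a+6=g, m+3=p, m+6=s, a+3=d.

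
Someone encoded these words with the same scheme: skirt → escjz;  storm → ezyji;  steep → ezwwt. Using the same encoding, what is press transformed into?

s(18)→e(4) and k(10)→s(18) fit y≡21x+16 (mod 26); the inverse of 21 mod 26 is 5. This is an affine cipher: with a=0,…,z=25, each position x becomes (21x+16) mod 26.
For press: p(15)→21·15+16≡19=t; r(17)→21·17+16≡9=j; e(4)→21·4+16≡22=w; s(18)→21·18+16≡4=e; s(18)→21·18+16≡4=e (all mod 26).

tjwee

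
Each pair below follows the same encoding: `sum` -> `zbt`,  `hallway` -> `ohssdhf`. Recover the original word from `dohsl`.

Each letter is shifted forward by 7 in the alphabet (a Caesar shift of +7).
Reversing it on dohsl: d−7=w, o−7=h, h−7=a, s−7=l, l−7=e.

whale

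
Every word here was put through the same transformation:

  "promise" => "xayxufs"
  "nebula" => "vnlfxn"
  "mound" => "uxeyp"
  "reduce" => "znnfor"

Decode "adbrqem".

surgery

In promise: p→x is +8, r→a is +9, o→y is +10, m→x is +11 — the shift increases by 1 each position. Letter i (0-indexed) is shifted by i+8, so successive shifts are 8, 9, 10, ….
Decoding adbrqem: a−8=s, d−9=u, b−10=r, r−11=g, q−12=e, e−13=r, m−14=y.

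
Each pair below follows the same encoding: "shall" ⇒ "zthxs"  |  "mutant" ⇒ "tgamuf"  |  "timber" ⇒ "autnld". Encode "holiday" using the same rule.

oasukmf

The shifts repeat in a cycle of length 2: positions 0,1,… shift by +7, +12, then the pattern repeats.
Applying it to holiday: h+7=o, o+12=a, l+7=s, i+12=u, d+7=k, a+12=m, y+7=f.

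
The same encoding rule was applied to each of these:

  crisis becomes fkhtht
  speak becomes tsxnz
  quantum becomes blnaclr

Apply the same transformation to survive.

Treating letters as 0–25, the rule is x ↦ 9x + 13 (mod 26).
On survive: s(18)→9·18+13≡19=t; u(20)→9·20+13≡11=l; r(17)→9·17+13≡10=k; v(21)→9·21+13≡20=u; i(8)→9·8+13≡7=h; v(21)→9·21+13≡20=u; e(4)→9·4+13≡23=x (all mod 26).

tlkuhux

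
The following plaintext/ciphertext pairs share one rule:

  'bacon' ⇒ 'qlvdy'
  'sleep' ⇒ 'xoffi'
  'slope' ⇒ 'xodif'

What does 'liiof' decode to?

apple

This is an affine cipher: with a=0,…,z=25, each position x becomes (5x+11) mod 26.
Reversing it on liiof: l(11)→21·(11−11)≡0=a; i(8)→21·(8−11)≡15=p; i(8)→21·(8−11)≡15=p; o(14)→21·(14−11)≡11=l; f(5)→21·(5−11)≡4=e (all mod 26).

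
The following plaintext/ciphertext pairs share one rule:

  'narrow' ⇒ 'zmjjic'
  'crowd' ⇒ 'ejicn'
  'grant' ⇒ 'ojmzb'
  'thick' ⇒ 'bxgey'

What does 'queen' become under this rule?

akwwz

n(13)→z(25) and a(0)→m(12) fit y≡9x+12 (mod 26); the inverse of 9 mod 26 is 3. Treating letters as 0–25, the rule is x ↦ 9x + 12 (mod 26).
For queen: q(16)→9·16+12≡0=a; u(20)→9·20+12≡10=k; e(4)→9·4+12≡22=w; e(4)→9·4+12≡22=w; n(13)→9·13+12≡25=z (all mod 26).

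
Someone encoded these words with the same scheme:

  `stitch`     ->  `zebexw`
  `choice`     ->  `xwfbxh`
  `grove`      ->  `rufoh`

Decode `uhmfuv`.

reform

s(18)→z(25) and t(19)→e(4) fit y≡5x+13 (mod 26); the inverse of 5 mod 26 is 21. This is an affine cipher: with a=0,…,z=25, each position x becomes (5x+13) mod 26.
Decoding uhmfuv: u(20)→21·(20−13)≡17=r; h(7)→21·(7−13)≡4=e; m(12)→21·(12−13)≡5=f; f(5)→21·(5−13)≡14=o; u(20)→21·(20−13)≡17=r; v(21)→21·(21−13)≡12=m (all mod 26).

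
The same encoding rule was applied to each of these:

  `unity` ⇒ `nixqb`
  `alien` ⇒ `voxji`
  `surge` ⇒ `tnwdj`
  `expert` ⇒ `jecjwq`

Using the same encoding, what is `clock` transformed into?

pofpr

u(20)→n(13) and n(13)→i(8) fit y≡23x+21 (mod 26); the inverse of 23 mod 26 is 17. This is an affine cipher: with a=0,…,z=25, each position x becomes (23x+21) mod 26.
On clock: c(2)→23·2+21≡15=p; l(11)→23·11+21≡14=o; o(14)→23·14+21≡5=f; c(2)→23·2+21≡15=p; k(10)→23·10+21≡17=r (all mod 26).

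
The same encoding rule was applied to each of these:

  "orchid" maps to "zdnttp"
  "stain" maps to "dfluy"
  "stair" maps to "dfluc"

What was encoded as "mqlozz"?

Shifts by position in orchid: pos 0: o→z (+11), pos 1: r→d (+12), pos 2: c→n (+11), pos 3: h→t (+12) — repeating every 2. A repeating key of period 2 is used — shifts +11, +12 over and over.
Undoing it on mqlozz: m−11=b, q−12=e, l−11=a, o−12=c, z−11=o, z−12=n.

beacon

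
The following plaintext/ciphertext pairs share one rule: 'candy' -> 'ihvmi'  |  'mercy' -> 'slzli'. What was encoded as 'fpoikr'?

In candy: c→i is +6, a→h is +7, n→v is +8, d→m is +9 — the shift increases by 1 each position. The shift increases by 1 at each position, starting from +6: 6, 7, 8, ….
Undoing it on fpoikr: f−6=z, p−7=i, o−8=g, i−9=z, k−10=a, r−11=g.

zigzag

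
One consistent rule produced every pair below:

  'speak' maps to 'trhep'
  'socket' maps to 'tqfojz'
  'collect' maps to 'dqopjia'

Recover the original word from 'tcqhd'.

The shift increases by 1 at each position, starting from +1: 1, 2, 3, ….
Undoing it on tcqhd: t−1=s, c−2=a, q−3=n, h−4=d, d−5=y.

sandy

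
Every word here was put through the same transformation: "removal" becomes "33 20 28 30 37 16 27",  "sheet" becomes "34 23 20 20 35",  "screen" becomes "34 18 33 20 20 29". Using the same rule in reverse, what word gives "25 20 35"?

Letters become their 1-based position plus 15 (so a→16, b→17, …).
Decoding 25 20 35: 25→(25−15)÷1=10=j, 20→(20−15)÷1=5=e, 35→(35−15)÷1=20=t.

jet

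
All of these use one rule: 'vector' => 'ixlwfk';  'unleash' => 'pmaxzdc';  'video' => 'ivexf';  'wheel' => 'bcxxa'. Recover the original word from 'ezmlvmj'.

dancing

This is an affine cipher: with a=0,…,z=25, each position x becomes (19x+25) mod 26.
Undoing it on ezmlvmj: e(4)→11·(4−25)≡3=d; z(25)→11·(25−25)≡0=a; m(12)→11·(12−25)≡13=n; l(11)→11·(11−25)≡2=c; v(21)→11·(21−25)≡8=i; m(12)→11·(12−25)≡13=n; j(9)→11·(9−25)≡6=g (all mod 26).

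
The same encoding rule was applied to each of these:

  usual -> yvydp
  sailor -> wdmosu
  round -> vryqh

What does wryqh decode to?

It's a Vigenère-style cipher with numeric key [4,3]: position i shifts by key[i mod 2].
Decoding wryqh: w−4=s, r−3=o, y−4=u, q−3=n, h−4=d.

sound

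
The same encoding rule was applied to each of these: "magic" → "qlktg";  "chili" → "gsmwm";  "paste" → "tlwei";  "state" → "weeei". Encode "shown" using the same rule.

wsshr

Shifts by position in magic: pos 0: m→q (+4), pos 1: a→l (+11), pos 2: g→k (+4), pos 3: i→t (+11) — repeating every 2. The shifts repeat in a cycle of length 2: positions 0,1,… shift by +4, +11, then the pattern repeats.
For shown: s+4=w, h+11=s, o+4=s, w+11=h, n+4=r.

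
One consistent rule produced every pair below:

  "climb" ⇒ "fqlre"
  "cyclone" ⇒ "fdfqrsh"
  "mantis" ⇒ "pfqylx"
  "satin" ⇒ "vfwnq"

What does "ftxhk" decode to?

couch

Shifts by position in climb: pos 0: c→f (+3), pos 1: l→q (+5), pos 2: i→l (+3), pos 3: m→r (+5) — repeating every 2. The shifts repeat in a cycle of length 2: positions 0,1,… shift by +3, +5, then the pattern repeats.
Undoing it on ftxhk: f−3=c, t−5=o, x−3=u, h−5=c, k−3=h.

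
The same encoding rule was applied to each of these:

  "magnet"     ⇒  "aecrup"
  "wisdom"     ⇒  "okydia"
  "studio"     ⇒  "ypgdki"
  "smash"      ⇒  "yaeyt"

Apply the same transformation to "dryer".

dhwuh

Treating letters as 0–25, the rule is x ↦ 17x + 4 (mod 26).
Applying it to dryer: d(3)→17·3+4≡3=d; r(17)→17·17+4≡7=h; y(24)→17·24+4≡22=w; e(4)→17·4+4≡20=u; r(17)→17·17+4≡7=h (all mod 26).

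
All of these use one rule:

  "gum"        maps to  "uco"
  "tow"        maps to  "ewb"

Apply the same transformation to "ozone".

The output letters match the input read backwards, each shifted +8: gum reversed is mug. Read the word backwards and shift each letter +8.
Applying it to ozone: reverse → enozo; then shift: e+8=m, n+8=v, o+8=w, z+8=h, o+8=w.

mvwhw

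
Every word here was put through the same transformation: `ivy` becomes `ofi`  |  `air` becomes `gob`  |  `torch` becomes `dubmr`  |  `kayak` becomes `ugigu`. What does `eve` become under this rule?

Two shifts are in play — +6 for a/e/i/o/u, +10 for every other letter.
On eve: e(vowel)+6=k, v(cons)+10=f, e(vowel)+6=k.

kfk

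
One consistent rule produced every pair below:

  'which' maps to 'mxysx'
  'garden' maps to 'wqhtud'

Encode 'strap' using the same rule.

ijhqf

Compare letters: w→m is +16, h→x is +16, i→y is +16 — a constant shift. Every letter moves 16 places later in the alphabet, wrapping around z→a.
Applying it to strap: s+16=i, t+16=j, r+16=h, a+16=q, p+16=f.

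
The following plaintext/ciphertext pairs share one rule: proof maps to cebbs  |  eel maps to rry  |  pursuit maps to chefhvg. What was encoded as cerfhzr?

presume

Compare letters: p→c is +13, r→e is +13, o→b is +13 — a constant shift. Each letter is shifted forward by 13 in the alphabet (a Caesar shift of +13).
Reversing it on cerfhzr: c−13=p, e−13=r, r−13=e, f−13=s, h−13=u, z−13=m, r−13=e.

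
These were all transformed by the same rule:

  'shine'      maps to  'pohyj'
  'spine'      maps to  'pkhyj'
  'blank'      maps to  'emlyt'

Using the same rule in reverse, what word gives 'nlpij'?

waste

s(18)→p(15) and h(7)→o(14) fit y≡19x+11 (mod 26); the inverse of 19 mod 26 is 11. Each letter's alphabet position (a=0..z=25) is mapped through 19·x+11 mod 26 — an affine cipher.
Undoing it on nlpij: n(13)→11·(13−11)≡22=w; l(11)→11·(11−11)≡0=a; p(15)→11·(15−11)≡18=s; i(8)→11·(8−11)≡19=t; j(9)→11·(9−11)≡4=e (all mod 26).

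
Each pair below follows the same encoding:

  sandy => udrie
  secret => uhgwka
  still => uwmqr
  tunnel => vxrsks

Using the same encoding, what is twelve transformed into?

In sandy: s→u is +2, a→d is +3, n→r is +4, d→i is +5 — the shift increases by 1 each position. Letter i (0-indexed) is shifted by i+2, so successive shifts are 2, 3, 4, ….
On twelve: t+2=v, w+3=z, e+4=i, l+5=q, v+6=b, e+7=l.

vziqbl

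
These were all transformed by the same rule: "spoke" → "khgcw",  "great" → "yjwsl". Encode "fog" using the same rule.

Compare letters: s→k is +18, p→h is +18, o→g is +18 — a constant shift. This is a Caesar cipher with shift 18.
For fog: f+18=x, o+18=g, g+18=y.

xgy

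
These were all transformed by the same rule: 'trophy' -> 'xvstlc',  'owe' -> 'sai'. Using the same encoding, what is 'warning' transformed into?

aevrmrk

Compare letters: t→x is +4, r→v is +4, o→s is +4 — a constant shift. Every letter moves 4 places later in the alphabet, wrapping around z→a.
Applying it to warning: w+4=a, a+4=e, r+4=v, n+4=r, i+4=m, n+4=r, g+4=k.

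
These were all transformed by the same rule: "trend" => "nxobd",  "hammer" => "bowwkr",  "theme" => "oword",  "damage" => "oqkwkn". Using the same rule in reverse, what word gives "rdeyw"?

mouth

Two steps: reverse the string, then apply a Caesar shift of +10.
Undoing it on rdeyw: shift back: r−10=h, d−10=t, e−10=u, y−10=o, w−10=m → htuom; then reverse → mouth.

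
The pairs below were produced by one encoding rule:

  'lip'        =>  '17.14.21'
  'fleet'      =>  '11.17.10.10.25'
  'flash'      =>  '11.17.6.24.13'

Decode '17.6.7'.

l is letter #12 and maps to 17: an offset of 5. Each letter is replaced by its alphabet position (a=1..z=26) + 5.
Undoing it on 17.6.7: 17→(17−5)÷1=12=l, 6→(6−5)÷1=1=a, 7→(7−5)÷1=2=b.

lab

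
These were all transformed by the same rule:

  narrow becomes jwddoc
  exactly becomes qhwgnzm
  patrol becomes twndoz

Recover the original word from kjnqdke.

Each letter's alphabet position (a=0..z=25) is mapped through 5·x+22 mod 26 — an affine cipher.
Reversing it on kjnqdke: k(10)→21·(10−22)≡8=i; j(9)→21·(9−22)≡13=n; n(13)→21·(13−22)≡19=t; q(16)→21·(16−22)≡4=e; d(3)→21·(3−22)≡17=r; k(10)→21·(10−22)≡8=i; e(4)→21·(4−22)≡12=m (all mod 26).

interim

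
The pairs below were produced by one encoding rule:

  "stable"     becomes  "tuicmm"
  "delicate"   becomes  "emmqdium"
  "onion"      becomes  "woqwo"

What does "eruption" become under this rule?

mscquqwo

The shift depends on letter class: consonant s→t is +1, but vowel a→i is +8. The rule splits by letter class: vowels +8, consonants +1.
On eruption: e(vowel)+8=m, r(cons)+1=s, u(vowel)+8=c, p(cons)+1=q, t(cons)+1=u, i(vowel)+8=q, o(vowel)+8=w, n(cons)+1=o.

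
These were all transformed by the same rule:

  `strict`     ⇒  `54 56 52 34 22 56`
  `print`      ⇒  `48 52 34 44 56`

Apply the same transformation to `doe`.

24 46 26

The formula is n = 2×(alphabet index, a=1) + 16.
For doe: d=4→24, o=15→46, e=5→26.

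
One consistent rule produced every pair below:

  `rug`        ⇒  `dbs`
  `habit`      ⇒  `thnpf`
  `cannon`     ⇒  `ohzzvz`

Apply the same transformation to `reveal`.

The shift depends on letter class: consonant r→d is +12, but vowel u→b is +7. The rule splits by letter class: vowels +7, consonants +12.
On reveal: r(cons)+12=d, e(vowel)+7=l, v(cons)+12=h, e(vowel)+7=l, a(vowel)+7=h, l(cons)+12=x.

dlhlhx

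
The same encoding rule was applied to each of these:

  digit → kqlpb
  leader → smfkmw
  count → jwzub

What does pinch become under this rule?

wqsjp

The shifts repeat in a cycle of length 3: positions 0,1,… shift by +7, +8, +5, then the pattern repeats.
On pinch: p+7=w, i+8=q, n+5=s, c+7=j, h+8=p.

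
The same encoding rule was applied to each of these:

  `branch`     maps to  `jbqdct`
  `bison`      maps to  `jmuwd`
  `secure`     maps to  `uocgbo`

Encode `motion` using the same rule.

b(1)→j(9) and r(17)→b(1) fit y≡19x+16 (mod 26); the inverse of 19 mod 26 is 11. This is an affine cipher: with a=0,…,z=25, each position x becomes (19x+16) mod 26.
Applying it to motion: m(12)→19·12+16≡10=k; o(14)→19·14+16≡22=w; t(19)→19·19+16≡13=n; i(8)→19·8+16≡12=m; o(14)→19·14+16≡22=w; n(13)→19·13+16≡3=d (all mod 26).

kwnmwd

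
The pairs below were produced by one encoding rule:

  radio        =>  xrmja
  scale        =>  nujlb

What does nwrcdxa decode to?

routine

Read the word backwards and shift each letter +9.
Decoding nwrcdxa: shift back: n−9=e, w−9=n, r−9=i, c−9=t, d−9=u, x−9=o, a−9=r → enituor; then reverse → routine.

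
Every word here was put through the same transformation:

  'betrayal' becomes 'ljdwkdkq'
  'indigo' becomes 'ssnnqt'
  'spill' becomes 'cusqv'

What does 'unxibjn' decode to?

A repeating key of period 2 is used — shifts +10, +5 over and over.
Reversing it on unxibjn: u−10=k, n−5=i, x−10=n, i−5=d, b−10=r, j−5=e, n−10=d.

kindred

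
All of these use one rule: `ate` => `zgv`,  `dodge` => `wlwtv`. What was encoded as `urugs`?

fifth

Letters are reflected about the middle of the alphabet (position → 25−position): Atbash.
Reversing it on urugs: u↔f, r↔i, u↔f, g↔t, s↔h.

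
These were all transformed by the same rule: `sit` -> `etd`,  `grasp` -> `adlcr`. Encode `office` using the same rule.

The output letters match the input read backwards, each shifted +11: sit reversed is tis. The word is reversed, then every letter is shifted forward by 11.
For office: reverse → eciffo; then shift: e+11=p, c+11=n, i+11=t, f+11=q, f+11=q, o+11=z.

pntqqz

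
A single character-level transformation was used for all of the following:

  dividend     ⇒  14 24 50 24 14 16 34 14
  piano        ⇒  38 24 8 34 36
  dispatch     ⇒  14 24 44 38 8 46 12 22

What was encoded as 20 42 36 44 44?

gross

d(#4)→14 and i(#9)→24: differences scale by 2, so n = 2·pos + 6. Each letter becomes 2×(its alphabet position, a=1..z=26) + 6.
Reversing it on 20 42 36 44 44: 20→(20−6)÷2=7=g, 42→(42−6)÷2=18=r, 36→(36−6)÷2=15=o, 44→(44−6)÷2=19=s, 44→(44−6)÷2=19=s.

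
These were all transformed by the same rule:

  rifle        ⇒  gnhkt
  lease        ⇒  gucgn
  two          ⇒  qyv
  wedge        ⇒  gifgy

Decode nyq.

owl

The output letters match the input read backwards, each shifted +2: rifle reversed is elfir. The word is reversed, then every letter is shifted forward by 2.
Undoing it on nyq: shift back: n−2=l, y−2=w, q−2=o → lwo; then reverse → owl.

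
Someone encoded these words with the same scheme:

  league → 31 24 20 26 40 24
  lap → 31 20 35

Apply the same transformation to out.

l is letter #12 and maps to 31: an offset of 19. Each letter is replaced by its alphabet position (a=1..z=26) + 19.
Applying it to out: o=15→34, u=21→40, t=20→39.

34 40 39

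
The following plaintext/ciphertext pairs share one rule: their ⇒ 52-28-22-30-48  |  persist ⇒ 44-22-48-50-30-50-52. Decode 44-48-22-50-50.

press

The formula is n = 2×(alphabet index, a=1) + 12.
Reversing it on 44-48-22-50-50: 44→(44−12)÷2=16=p, 48→(48−12)÷2=18=r, 22→(22−12)÷2=5=e, 50→(50−12)÷2=19=s, 50→(50−12)÷2=19=s.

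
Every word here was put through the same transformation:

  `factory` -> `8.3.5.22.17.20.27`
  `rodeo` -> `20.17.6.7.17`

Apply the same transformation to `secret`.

21.7.5.20.7.22

f is letter #6 and maps to 8: an offset of 2. Letters become their 1-based position plus 2 (so a→3, b→4, …).
On secret: s=19→21, e=5→7, c=3→5, r=18→20, e=5→7, t=20→22.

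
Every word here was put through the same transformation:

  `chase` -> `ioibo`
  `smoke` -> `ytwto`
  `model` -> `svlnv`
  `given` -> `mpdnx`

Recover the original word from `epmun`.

yield

In chase: c→i is +6, h→o is +7, a→i is +8, s→b is +9 — the shift increases by 1 each position. Letter i (0-indexed) is shifted by i+6, so successive shifts are 6, 7, 8, ….
Undoing it on epmun: e−6=y, p−7=i, m−8=e, u−9=l, n−10=d.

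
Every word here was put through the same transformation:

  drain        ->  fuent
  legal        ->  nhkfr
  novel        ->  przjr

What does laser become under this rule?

In drain: d→f is +2, r→u is +3, a→e is +4, i→n is +5 — the shift increases by 1 each position. Letter i (0-indexed) is shifted by i+2, so successive shifts are 2, 3, 4, ….
For laser: l+2=n, a+3=d, s+4=w, e+5=j, r+6=x.

ndwjx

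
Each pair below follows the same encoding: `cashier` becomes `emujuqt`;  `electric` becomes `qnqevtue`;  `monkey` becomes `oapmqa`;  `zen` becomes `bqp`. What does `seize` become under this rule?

The rule splits by letter class: vowels +12, consonants +2.
For seize: s(cons)+2=u, e(vowel)+12=q, i(vowel)+12=u, z(cons)+2=b, e(vowel)+12=q.

uqubq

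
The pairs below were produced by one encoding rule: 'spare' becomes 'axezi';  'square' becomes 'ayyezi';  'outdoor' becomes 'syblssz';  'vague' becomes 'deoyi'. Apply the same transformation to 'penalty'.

xivetbg

The rule splits by letter class: vowels +4, consonants +8.
Applying it to penalty: p(cons)+8=x, e(vowel)+4=i, n(cons)+8=v, a(vowel)+4=e, l(cons)+8=t, t(cons)+8=b, y(cons)+8=g.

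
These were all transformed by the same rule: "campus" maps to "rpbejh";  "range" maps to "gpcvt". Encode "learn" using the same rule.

It's a constant shift of +15 (ROT15).
Applying it to learn: l+15=a, e+15=t, a+15=p, r+15=g, n+15=c.

atpgc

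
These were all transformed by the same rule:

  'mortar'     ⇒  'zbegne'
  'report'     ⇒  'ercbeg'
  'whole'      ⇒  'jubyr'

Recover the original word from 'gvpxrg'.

It's a constant shift of +13 (ROT13).
Undoing it on gvpxrg: g−13=t, v−13=i, p−13=c, x−13=k, r−13=e, g−13=t.

ticket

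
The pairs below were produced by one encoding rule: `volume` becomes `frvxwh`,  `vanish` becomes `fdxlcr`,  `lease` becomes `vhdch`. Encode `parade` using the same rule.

zdbdnh

Vowels shift forward by 3 and consonants shift forward by 10.
For parade: p(cons)+10=z, a(vowel)+3=d, r(cons)+10=b, a(vowel)+3=d, d(cons)+10=n, e(vowel)+3=h.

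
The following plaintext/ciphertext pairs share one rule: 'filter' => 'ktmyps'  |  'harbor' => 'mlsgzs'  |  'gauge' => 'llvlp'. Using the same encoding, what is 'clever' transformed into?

Shifts by position in filter: pos 0: f→k (+5), pos 1: i→t (+11), pos 2: l→m (+1), pos 3: t→y (+5), pos 4: e→p (+11), pos 5: r→s (+1) — repeating every 3. A repeating key of period 3 is used — shifts +5, +11, +1 over and over.
Applying it to clever: c+5=h, l+11=w, e+1=f, v+5=a, e+11=p, r+1=s.

hwfaps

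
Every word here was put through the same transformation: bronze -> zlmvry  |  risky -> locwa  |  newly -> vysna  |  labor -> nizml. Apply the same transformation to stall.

b(1)→z(25) and r(17)→l(11) fit y≡17x+8 (mod 26); the inverse of 17 mod 26 is 23. This is an affine cipher: with a=0,…,z=25, each position x becomes (17x+8) mod 26.
On stall: s(18)→17·18+8≡2=c; t(19)→17·19+8≡19=t; a(0)→17·0+8≡8=i; l(11)→17·11+8≡13=n; l(11)→17·11+8≡13=n (all mod 26).

ctinn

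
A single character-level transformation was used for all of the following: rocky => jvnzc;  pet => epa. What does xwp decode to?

elm

The output letters match the input read backwards, each shifted +11: rocky reversed is ykcor. The word is reversed, then every letter is shifted forward by 11.
Decoding xwp: shift back: x−11=m, w−11=l, p−11=e → mle; then reverse → elm.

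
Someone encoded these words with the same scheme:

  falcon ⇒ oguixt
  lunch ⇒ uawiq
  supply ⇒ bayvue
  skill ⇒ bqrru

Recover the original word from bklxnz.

Shifts by position in falcon: pos 0: f→o (+9), pos 1: a→g (+6), pos 2: l→u (+9), pos 3: c→i (+6) — repeating every 2. It's a Vigenère-style cipher with numeric key [9,6]: position i shifts by key[i mod 2].
Undoing it on bklxnz: b−9=s, k−6=e, l−9=c, x−6=r, n−9=e, z−6=t.

secret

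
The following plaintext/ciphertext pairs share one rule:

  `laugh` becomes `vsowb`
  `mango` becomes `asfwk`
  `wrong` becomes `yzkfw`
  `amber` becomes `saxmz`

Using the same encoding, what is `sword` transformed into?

eykzh

This is an affine cipher: with a=0,…,z=25, each position x becomes (5x+18) mod 26.
For sword: s(18)→5·18+18≡4=e; w(22)→5·22+18≡24=y; o(14)→5·14+18≡10=k; r(17)→5·17+18≡25=z; d(3)→5·3+18≡7=h (all mod 26).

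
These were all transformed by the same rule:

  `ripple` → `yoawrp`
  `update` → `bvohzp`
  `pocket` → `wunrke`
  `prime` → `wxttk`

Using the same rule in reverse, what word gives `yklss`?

realm

Shifts by position in ripple: pos 0: r→y (+7), pos 1: i→o (+6), pos 2: p→a (+11), pos 3: p→w (+7), pos 4: l→r (+6), pos 5: e→p (+11) — repeating every 3. A repeating key of period 3 is used — shifts +7, +6, +11 over and over.
Decoding yklss: y−7=r, k−6=e, l−11=a, s−7=l, s−6=m.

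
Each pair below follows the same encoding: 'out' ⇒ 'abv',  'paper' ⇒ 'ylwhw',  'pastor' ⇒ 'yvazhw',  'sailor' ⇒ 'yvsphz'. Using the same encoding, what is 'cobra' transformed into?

hyivj

The output letters match the input read backwards, each shifted +7: out reversed is tuo. The word is reversed, then every letter is shifted forward by 7.
For cobra: reverse → arboc; then shift: a+7=h, r+7=y, b+7=i, o+7=v, c+7=j.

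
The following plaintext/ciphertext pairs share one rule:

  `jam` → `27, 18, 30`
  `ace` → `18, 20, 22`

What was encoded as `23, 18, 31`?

j is letter #10 and maps to 27: an offset of 17. Each letter is replaced by its alphabet position (a=1..z=26) + 17.
Decoding 23, 18, 31: 23→(23−17)÷1=6=f, 18→(18−17)÷1=1=a, 31→(31−17)÷1=14=n.

fan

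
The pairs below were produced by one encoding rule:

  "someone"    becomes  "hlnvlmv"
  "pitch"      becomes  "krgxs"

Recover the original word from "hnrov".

Each pair mirrors across the alphabet (s↔h, o↔l, m↔n): positions sum to 25. Each letter is replaced by its mirror in the alphabet: a↔z, b↔y, c↔x, and so on (the Atbash cipher).
Reversing it on hnrov: h↔s, n↔m, r↔i, o↔l, v↔e.

smile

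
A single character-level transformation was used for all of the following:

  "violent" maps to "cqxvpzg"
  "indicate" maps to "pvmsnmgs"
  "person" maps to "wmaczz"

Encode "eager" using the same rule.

In violent: v→c is +7, i→q is +8, o→x is +9, l→v is +10 — the shift increases by 1 each position. The shift increases by 1 at each position, starting from +7: 7, 8, 9, ….
On eager: e+7=l, a+8=i, g+9=p, e+10=o, r+11=c.

lipoc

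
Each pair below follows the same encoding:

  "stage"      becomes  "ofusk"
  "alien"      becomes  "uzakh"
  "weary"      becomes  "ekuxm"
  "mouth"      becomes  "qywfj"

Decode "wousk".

s(18)→o(14) and t(19)→f(5) fit y≡17x+20 (mod 26); the inverse of 17 mod 26 is 23. This is an affine cipher: with a=0,…,z=25, each position x becomes (17x+20) mod 26.
Decoding wousk: w(22)→23·(22−20)≡20=u; o(14)→23·(14−20)≡18=s; u(20)→23·(20−20)≡0=a; s(18)→23·(18−20)≡6=g; k(10)→23·(10−20)≡4=e (all mod 26).

usage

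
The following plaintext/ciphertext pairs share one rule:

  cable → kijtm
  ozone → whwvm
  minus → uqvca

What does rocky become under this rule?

Compare letters: c→k is +8, a→i is +8, b→j is +8 — a constant shift. Each letter is shifted forward by 8 in the alphabet (a Caesar shift of +8).
For rocky: r+8=z, o+8=w, c+8=k, k+8=s, y+8=g.

zwksg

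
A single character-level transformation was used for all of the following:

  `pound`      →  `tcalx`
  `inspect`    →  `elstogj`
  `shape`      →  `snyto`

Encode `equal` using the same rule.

p(15)→t(19) and o(14)→c(2) fit y≡17x+24 (mod 26); the inverse of 17 mod 26 is 23. Each letter's alphabet position (a=0..z=25) is mapped through 17·x+24 mod 26 — an affine cipher.
Applying it to equal: e(4)→17·4+24≡14=o; q(16)→17·16+24≡10=k; u(20)→17·20+24≡0=a; a(0)→17·0+24≡24=y; l(11)→17·11+24≡3=d (all mod 26).

okayd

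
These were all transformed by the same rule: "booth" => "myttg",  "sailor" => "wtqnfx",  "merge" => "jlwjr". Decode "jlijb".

wedge

The output letters match the input read backwards, each shifted +5: booth reversed is htoob. Read the word backwards and shift each letter +5.
Undoing it on jlijb: shift back: j−5=e, l−5=g, i−5=d, j−5=e, b−5=w → egdew; then reverse → wedge.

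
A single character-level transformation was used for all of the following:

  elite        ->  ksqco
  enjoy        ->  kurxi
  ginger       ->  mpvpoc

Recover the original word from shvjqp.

manage

In elite: e→k is +6, l→s is +7, i→q is +8, t→c is +9 — the shift increases by 1 each position. The shift increases by 1 at each position, starting from +6: 6, 7, 8, ….
Undoing it on shvjqp: s−6=m, h−7=a, v−8=n, j−9=a, q−10=g, p−11=e.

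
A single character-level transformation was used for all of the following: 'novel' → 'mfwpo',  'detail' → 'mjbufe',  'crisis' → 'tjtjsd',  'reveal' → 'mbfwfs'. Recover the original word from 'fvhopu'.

tongue

The word is reversed, then every letter is shifted forward by 1.
Undoing it on fvhopu: shift back: f−1=e, v−1=u, h−1=g, o−1=n, p−1=o, u−1=t → eugnot; then reverse → tongue.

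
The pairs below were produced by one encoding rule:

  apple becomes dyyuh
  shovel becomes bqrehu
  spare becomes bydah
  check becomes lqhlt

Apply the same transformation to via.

The rule splits by letter class: vowels +3, consonants +9.
Applying it to via: v(cons)+9=e, i(vowel)+3=l, a(vowel)+3=d.

eld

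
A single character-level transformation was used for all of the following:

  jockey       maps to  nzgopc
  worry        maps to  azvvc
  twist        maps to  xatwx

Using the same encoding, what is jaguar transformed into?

nlkflv

The shift depends on letter class: consonant j→n is +4, but vowel o→z is +11. Two shifts are in play — +11 for a/e/i/o/u, +4 for every other letter.
Applying it to jaguar: j(cons)+4=n, a(vowel)+11=l, g(cons)+4=k, u(vowel)+11=f, a(vowel)+11=l, r(cons)+4=v.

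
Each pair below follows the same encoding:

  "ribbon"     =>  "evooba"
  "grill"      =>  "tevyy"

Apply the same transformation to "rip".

It's a constant shift of +13 (ROT13).
On rip: r+13=e, i+13=v, p+13=c.

evc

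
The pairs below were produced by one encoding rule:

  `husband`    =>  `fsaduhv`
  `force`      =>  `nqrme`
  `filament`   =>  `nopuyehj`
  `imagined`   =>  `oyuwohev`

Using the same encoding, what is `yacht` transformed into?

cumfj

h(7)→f(5) and u(20)→s(18) fit y≡9x+20 (mod 26); the inverse of 9 mod 26 is 3. Each letter's alphabet position (a=0..z=25) is mapped through 9·x+20 mod 26 — an affine cipher.
On yacht: y(24)→9·24+20≡2=c; a(0)→9·0+20≡20=u; c(2)→9·2+20≡12=m; h(7)→9·7+20≡5=f; t(19)→9·19+20≡9=j (all mod 26).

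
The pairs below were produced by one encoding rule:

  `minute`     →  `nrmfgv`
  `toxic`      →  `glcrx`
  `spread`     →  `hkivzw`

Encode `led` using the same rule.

ovw

Each pair mirrors across the alphabet (m↔n, i↔r, n↔m): positions sum to 25. Letters are reflected about the middle of the alphabet (position → 25−position): Atbash.
On led: l↔o, e↔v, d↔w.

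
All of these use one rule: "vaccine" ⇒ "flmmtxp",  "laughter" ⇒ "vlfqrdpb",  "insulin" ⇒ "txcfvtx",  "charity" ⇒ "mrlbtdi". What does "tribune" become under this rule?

dbtlfxp

The shift depends on letter class: consonant v→f is +10, but vowel a→l is +11. Vowels shift forward by 11 and consonants shift forward by 10.
For tribune: t(cons)+10=d, r(cons)+10=b, i(vowel)+11=t, b(cons)+10=l, u(vowel)+11=f, n(cons)+10=x, e(vowel)+11=p.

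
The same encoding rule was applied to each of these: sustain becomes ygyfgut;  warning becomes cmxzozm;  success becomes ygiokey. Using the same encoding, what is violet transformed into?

buuxkf

Shifts by position in sustain: pos 0: s→y (+6), pos 1: u→g (+12), pos 2: s→y (+6), pos 3: t→f (+12) — repeating every 2. A repeating key of period 2 is used — shifts +6, +12 over and over.
On violet: v+6=b, i+12=u, o+6=u, l+12=x, e+6=k, t+12=f.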